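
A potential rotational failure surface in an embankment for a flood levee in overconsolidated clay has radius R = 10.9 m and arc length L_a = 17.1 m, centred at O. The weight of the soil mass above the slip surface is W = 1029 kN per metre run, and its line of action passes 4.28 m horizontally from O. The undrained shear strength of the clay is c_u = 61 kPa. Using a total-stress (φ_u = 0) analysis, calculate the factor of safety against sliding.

FS = 2.58

Taking moments about the centre O, the resisting moment is provided by the undrained shear strength acting along the arc:
M_R = c_u·L_a·R = 61·17.10·10.9 = 11369.8 kN·m/m
M_D = W·d = 1029·4.28 = 4404.1 kN·m/m
FS = M_R / M_D = 11369.8 / 4404.1 = 2.582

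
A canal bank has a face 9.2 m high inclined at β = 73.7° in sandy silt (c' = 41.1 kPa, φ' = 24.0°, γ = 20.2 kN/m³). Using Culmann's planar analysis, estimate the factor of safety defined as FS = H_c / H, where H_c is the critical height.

H_c = (4c'/γ) · sinβ cosφ' / [1 − cos(β − φ')]
    = (4·41.1/20.2) · sin73.7°·cos24.0° / [1 − cos49.7°]
    = 8.139 · 0.8768 / 0.3532 = 20.20 m
FS = H_c / H = 20.20 / 9.2 = 2.196

FS = 2.20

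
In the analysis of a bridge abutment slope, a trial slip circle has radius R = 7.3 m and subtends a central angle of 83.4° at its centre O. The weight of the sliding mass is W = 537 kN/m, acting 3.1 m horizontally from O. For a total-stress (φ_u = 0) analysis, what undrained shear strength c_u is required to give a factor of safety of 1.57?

c_u = 33.7 kPa

FS = c_u·L_a·R / (W·d), so c_u = FS·W·d / (L_a·R).
Arc length L_a = R·θ = 7.3·(83.4°·π/180) = 7.3·1.4556 = 10.63 m
c_u = 1.57·537·3.1 / (10.63·7.3) = 2613.6 / 77.57 = 33.69 kPa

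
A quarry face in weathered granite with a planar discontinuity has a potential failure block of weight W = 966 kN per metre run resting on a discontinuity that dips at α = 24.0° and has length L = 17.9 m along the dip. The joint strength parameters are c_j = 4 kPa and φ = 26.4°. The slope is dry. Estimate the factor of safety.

FS = 1.30

Resolving the block weight along and normal to the plane and applying the Mohr–Coulomb strength on the joint:
N' = W cosα = 966·cos24.0° = 882.5 kN/m
Driving force T = W sinα = 966·sin24.0° = 392.9 kN/m
Resisting force R = c_j·L + N'·tanφ = 4·17.9 + 882.5·tan26.4° = 71.6 + 438.1 = 509.7 kN/m
FS = R / T = 509.7 / 392.9 = 1.297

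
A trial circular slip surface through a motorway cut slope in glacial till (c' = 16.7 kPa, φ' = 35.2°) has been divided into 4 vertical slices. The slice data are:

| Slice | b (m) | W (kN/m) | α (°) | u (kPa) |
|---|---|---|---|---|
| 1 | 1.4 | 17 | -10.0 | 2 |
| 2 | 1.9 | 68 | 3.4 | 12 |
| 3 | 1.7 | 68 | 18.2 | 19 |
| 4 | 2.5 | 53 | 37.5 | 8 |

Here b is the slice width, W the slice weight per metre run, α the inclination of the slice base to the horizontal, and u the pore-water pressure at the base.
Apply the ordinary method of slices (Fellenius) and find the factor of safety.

Ordinary method of slices: FS = Σ[c'·Δl_i + (W_i cosα_i − u_i·Δl_i)·tanφ'] / Σ W_i sinα_i, with Δl_i = b_i / cosα_i.
Slice 1: Δl = 1.4/cos(-10.0°) = 1.422 m; N'_1 = 17·cos(-10.0°) − 2·1.422 = 13.9; c'Δl = 23.74; W sinα = -3.0
Slice 2: Δl = 1.9/cos3.4° = 1.903 m; N'_2 = 68·cos3.4° − 12·1.903 = 45.0; c'Δl = 31.79; W sinα = 4.0
Slice 3: Δl = 1.7/cos18.2° = 1.790 m; N'_3 = 68·cos18.2° − 19·1.790 = 30.6; c'Δl = 29.89; W sinα = 21.2
Slice 4: Δl = 2.5/cos37.5° = 3.151 m; N'_4 = 53·cos37.5° − 8·3.151 = 16.8; c'Δl = 52.62; W sinα = 32.3
Σc'Δl = 138.0 kN/m; ΣN' = 106.4 kN/m; ΣW sinα = 54.6 kN/m
Resisting = 138.0 + 106.4·tan35.2° = 138.0 + 75.0 = 213.1 kN/m
FS = 213.1 / 54.6 = 3.904

FS = 3.90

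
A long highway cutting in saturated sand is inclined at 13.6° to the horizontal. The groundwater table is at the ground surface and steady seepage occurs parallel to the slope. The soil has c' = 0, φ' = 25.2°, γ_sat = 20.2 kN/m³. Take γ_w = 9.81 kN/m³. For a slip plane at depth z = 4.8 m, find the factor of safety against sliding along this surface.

FS = 1.00

With seepage parallel to the slope and the water table at the surface, the effective normal stress on the slip plane uses the buoyant unit weight γ' = γ_sat − γ_w while the driving shear stress uses γ_sat:
FS = [c' + γ' z cos²β tanφ'] / [γ_sat z sinβ cosβ]
(For c' = 0 this reduces to FS = (γ'/γ_sat)·tanφ'/tanβ.)
γ' = 20.2 − 9.81 = 10.39 kN/m³
Numerator = 0.0 + 10.39·4.8·cos²13.6°·tan25.2° = 0.0 + 10.39·4.8·0.9447·0.4706 = 22.170 kPa
Denominator = 20.2·4.8·sin13.6°·cos13.6° = 20.2·4.8·0.2351·0.9720 = 22.160 kPa
FS = 22.170 / 22.160 = 1.000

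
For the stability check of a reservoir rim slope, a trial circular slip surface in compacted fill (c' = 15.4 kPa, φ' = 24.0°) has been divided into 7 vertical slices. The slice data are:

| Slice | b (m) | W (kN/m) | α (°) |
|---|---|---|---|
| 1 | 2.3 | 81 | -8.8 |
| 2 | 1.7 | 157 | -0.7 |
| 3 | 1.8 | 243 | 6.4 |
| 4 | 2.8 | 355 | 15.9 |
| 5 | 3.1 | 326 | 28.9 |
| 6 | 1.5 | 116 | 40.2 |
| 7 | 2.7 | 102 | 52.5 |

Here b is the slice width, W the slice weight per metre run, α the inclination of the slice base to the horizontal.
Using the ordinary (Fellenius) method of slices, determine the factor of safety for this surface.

Ordinary method of slices: FS = Σ[c'·Δl_i + (W_i cosα_i)·tanφ'] / Σ W_i sinα_i, with Δl_i = b_i / cosα_i.
Slice 1: Δl = 2.3/cos(-8.8°) = 2.327 m; N'_1 = 81·cos(-8.8°) = 80.0; c'Δl = 35.84; W sinα = -12.4
Slice 2: Δl = 1.7/cos(-0.7°) = 1.700 m; N'_2 = 157·cos(-0.7°) = 157.0; c'Δl = 26.18; W sinα = -1.9
Slice 3: Δl = 1.8/cos6.4° = 1.811 m; N'_3 = 243·cos6.4° = 241.5; c'Δl = 27.89; W sinα = 27.1
Slice 4: Δl = 2.8/cos15.9° = 2.911 m; N'_4 = 355·cos15.9° = 341.4; c'Δl = 44.84; W sinα = 97.3
Slice 5: Δl = 3.1/cos28.9° = 3.541 m; N'_5 = 326·cos28.9° = 285.4; c'Δl = 54.53; W sinα = 157.6
Slice 6: Δl = 1.5/cos40.2° = 1.964 m; N'_6 = 116·cos40.2° = 88.6; c'Δl = 30.24; W sinα = 74.9
Slice 7: Δl = 2.7/cos52.5° = 4.435 m; N'_7 = 102·cos52.5° = 62.1; c'Δl = 68.30; W sinα = 80.9
Σc'Δl = 287.8 kN/m; ΣN' = 1256.0 kN/m; ΣW sinα = 423.4 kN/m
Resisting = 287.8 + 1256.0·tan24.0° = 287.8 + 559.2 = 847.1 kN/m
FS = 847.1 / 423.4 = 2.001

FS = 2.00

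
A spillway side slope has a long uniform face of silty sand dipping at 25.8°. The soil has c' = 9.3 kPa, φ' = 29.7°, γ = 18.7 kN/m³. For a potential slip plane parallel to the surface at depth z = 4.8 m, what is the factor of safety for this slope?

FS = 1.44

For an infinite slope with a slip plane parallel to the surface (no pore pressure): FS = [c' + γz cos²β tanφ'] / [γz sinβ cosβ].
γz = 18.7·4.8 = 89.76 kN/m²
Numerator = 9.3 + 89.76·cos²25.8°·tan29.7° = 9.3 + 89.76·0.8106·0.5704 = 50.800 kPa
Denominator = 89.76·sin25.8°·cos25.8° = 89.76·0.4352·0.9003 = 35.172 kPa
FS = 50.800 / 35.172 = 1.444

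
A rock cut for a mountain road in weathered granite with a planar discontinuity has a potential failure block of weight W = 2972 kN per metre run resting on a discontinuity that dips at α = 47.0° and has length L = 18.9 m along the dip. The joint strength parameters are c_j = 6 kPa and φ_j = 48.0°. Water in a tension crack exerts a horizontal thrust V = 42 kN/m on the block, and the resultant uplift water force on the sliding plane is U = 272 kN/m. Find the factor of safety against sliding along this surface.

FS = 0.92

Resolving the block weight along and normal to the plane and applying the Mohr–Coulomb strength on the joint:
N' = W cosα − U − V sinα = 2972·cos47.0° − 272 − 42·sin47.0° = 1724.2 kN/m
Driving force T = W sinα + V cosα = 2972·sin47.0° + 42·cos47.0° = 2202.2 kN/m
Resisting force R = c_j·L + N'·tanφ_j = 6·18.9 + 1724.2·tan48.0° = 113.4 + 1914.9 = 2028.3 kN/m
FS = R / T = 2028.3 / 2202.2 = 0.921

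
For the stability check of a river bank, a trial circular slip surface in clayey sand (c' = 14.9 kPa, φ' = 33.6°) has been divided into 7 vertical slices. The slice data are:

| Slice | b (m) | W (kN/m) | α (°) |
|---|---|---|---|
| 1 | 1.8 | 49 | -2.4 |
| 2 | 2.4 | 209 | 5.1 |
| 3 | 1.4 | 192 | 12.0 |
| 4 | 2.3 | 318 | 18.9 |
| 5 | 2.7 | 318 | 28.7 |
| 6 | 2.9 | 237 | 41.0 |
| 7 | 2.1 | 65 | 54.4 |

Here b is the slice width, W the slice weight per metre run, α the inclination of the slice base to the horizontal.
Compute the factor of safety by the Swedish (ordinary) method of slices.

Ordinary method of slices: FS = Σ[c'·Δl_i + (W_i cosα_i)·tanφ'] / Σ W_i sinα_i, with Δl_i = b_i / cosα_i.
Slice 1: Δl = 1.8/cos(-2.4°) = 1.802 m; N'_1 = 49·cos(-2.4°) = 49.0; c'Δl = 26.84; W sinα = -2.1
Slice 2: Δl = 2.4/cos5.1° = 2.410 m; N'_2 = 209·cos5.1° = 208.2; c'Δl = 35.90; W sinα = 18.6
Slice 3: Δl = 1.4/cos12.0° = 1.431 m; N'_3 = 192·cos12.0° = 187.8; c'Δl = 21.33; W sinα = 39.9
Slice 4: Δl = 2.3/cos18.9° = 2.431 m; N'_4 = 318·cos18.9° = 300.9; c'Δl = 36.22; W sinα = 103.0
Slice 5: Δl = 2.7/cos28.7° = 3.078 m; N'_5 = 318·cos28.7° = 278.9; c'Δl = 45.86; W sinα = 152.7
Slice 6: Δl = 2.9/cos41.0° = 3.843 m; N'_6 = 237·cos41.0° = 178.9; c'Δl = 57.25; W sinα = 155.5
Slice 7: Δl = 2.1/cos54.4° = 3.607 m; N'_7 = 65·cos54.4° = 37.8; c'Δl = 53.75; W sinα = 52.9
Σc'Δl = 277.2 kN/m; ΣN' = 1241.4 kN/m; ΣW sinα = 520.5 kN/m
Resisting = 277.2 + 1241.4·tan33.6° = 277.2 + 824.8 = 1102.0 kN/m
FS = 1102.0 / 520.5 = 2.117

FS = 2.12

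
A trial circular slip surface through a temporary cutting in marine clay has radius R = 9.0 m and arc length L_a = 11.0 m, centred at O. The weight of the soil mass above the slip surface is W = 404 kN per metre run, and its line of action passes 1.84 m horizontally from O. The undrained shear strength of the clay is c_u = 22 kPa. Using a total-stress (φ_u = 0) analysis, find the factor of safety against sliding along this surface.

FS = 2.93

Taking moments about the centre O, the resisting moment is provided by the undrained shear strength acting along the arc:
M_R = c_u·L_a·R = 22·11.00·9.0 = 2178.0 kN·m/m
M_D = W·d = 404·1.84 = 743.4 kN·m/m
FS = M_R / M_D = 2178.0 / 743.4 = 2.930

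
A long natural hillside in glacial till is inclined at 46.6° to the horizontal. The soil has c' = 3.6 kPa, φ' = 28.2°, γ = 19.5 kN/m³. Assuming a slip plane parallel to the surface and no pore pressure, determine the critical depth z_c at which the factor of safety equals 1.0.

z_c = 0.75 m

Setting FS = 1.00 in FS = [c' + γz cos²β tanφ'] / [γz sinβ cosβ] and solving for z:
z = c' / [γ cosβ (FS·sinβ − cosβ·tanφ')]
  = 3.6 / [19.5·cos46.6°·(1.00·sin46.6° − cos46.6°·tan28.2°)]
  = 3.6 / [19.5·0.6871·(1.00·0.7266 − 0.6871·0.5362)]
  = 3.6 / 4.7987 = 0.750 m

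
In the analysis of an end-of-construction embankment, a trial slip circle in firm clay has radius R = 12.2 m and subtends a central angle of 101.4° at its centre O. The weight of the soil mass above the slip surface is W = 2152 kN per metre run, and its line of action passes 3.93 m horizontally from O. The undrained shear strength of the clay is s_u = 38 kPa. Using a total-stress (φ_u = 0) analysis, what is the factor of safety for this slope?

FS = 1.18

Taking moments about the centre O, the resisting moment is provided by the undrained shear strength acting along the arc:
Arc length L_a = R·θ = 12.2·(101.4°·π/180) = 12.2·1.7698 = 21.59 m
M_R = s_u·L_a·R = 38·21.59·12.2 = 10009.6 kN·m/m
M_D = W·d = 2152·3.93 = 8457.4 kN·m/m
FS = M_R / M_D = 10009.6 / 8457.4 = 1.184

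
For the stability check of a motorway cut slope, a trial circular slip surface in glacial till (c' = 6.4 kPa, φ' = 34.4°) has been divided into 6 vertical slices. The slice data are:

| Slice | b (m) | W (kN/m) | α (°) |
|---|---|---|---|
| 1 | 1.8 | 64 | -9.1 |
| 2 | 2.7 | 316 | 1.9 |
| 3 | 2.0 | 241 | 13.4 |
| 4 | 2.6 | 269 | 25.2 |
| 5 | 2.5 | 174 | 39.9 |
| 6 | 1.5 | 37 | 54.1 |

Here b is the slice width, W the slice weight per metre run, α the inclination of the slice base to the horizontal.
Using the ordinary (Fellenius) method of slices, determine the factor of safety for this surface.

Ordinary method of slices: FS = Σ[c'·Δl_i + (W_i cosα_i)·tanφ'] / Σ W_i sinα_i, with Δl_i = b_i / cosα_i.
Slice 1: Δl = 1.8/cos(-9.1°) = 1.823 m; N'_1 = 64·cos(-9.1°) = 63.2; c'Δl = 11.67; W sinα = -10.1
Slice 2: Δl = 2.7/cos1.9° = 2.701 m; N'_2 = 316·cos1.9° = 315.8; c'Δl = 17.29; W sinα = 10.5
Slice 3: Δl = 2.0/cos13.4° = 2.056 m; N'_3 = 241·cos13.4° = 234.4; c'Δl = 13.16; W sinα = 55.9
Slice 4: Δl = 2.6/cos25.2° = 2.873 m; N'_4 = 269·cos25.2° = 243.4; c'Δl = 18.39; W sinα = 114.5
Slice 5: Δl = 2.5/cos39.9° = 3.259 m; N'_5 = 174·cos39.9° = 133.5; c'Δl = 20.86; W sinα = 111.6
Slice 6: Δl = 1.5/cos54.1° = 2.558 m; N'_6 = 37·cos54.1° = 21.7; c'Δl = 16.37; W sinα = 30.0
Σc'Δl = 97.7 kN/m; ΣN' = 1012.0 kN/m; ΣW sinα = 312.3 kN/m
Resisting = 97.7 + 1012.0·tan34.4° = 97.7 + 693.0 = 790.7 kN/m
FS = 790.7 / 312.3 = 2.532

FS = 2.53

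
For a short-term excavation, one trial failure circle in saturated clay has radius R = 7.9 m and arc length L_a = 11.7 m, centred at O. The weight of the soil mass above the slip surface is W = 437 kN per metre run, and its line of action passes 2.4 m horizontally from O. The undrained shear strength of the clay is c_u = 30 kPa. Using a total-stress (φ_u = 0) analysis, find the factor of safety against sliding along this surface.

FS = 2.64

Taking moments about the centre O, the resisting moment is provided by the undrained shear strength acting along the arc:
M_R = c_u·L_a·R = 30·11.70·7.9 = 2772.9 kN·m/m
M_D = W·d = 437·2.4 = 1048.8 kN·m/m
FS = M_R / M_D = 2772.9 / 1048.8 = 2.644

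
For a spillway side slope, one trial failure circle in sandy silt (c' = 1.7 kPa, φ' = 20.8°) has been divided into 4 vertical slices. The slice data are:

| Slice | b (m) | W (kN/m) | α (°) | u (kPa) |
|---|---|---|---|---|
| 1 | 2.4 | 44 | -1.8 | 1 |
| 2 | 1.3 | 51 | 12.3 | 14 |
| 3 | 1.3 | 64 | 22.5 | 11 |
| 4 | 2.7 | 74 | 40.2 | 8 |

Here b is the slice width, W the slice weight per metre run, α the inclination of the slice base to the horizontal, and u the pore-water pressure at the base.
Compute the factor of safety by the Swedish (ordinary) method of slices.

Ordinary method of slices: FS = Σ[c'·Δl_i + (W_i cosα_i − u_i·Δl_i)·tanφ'] / Σ W_i sinα_i, with Δl_i = b_i / cosα_i.
Slice 1: Δl = 2.4/cos(-1.8°) = 2.401 m; N'_1 = 44·cos(-1.8°) − 1·2.401 = 41.6; c'Δl = 4.08; W sinα = -1.4
Slice 2: Δl = 1.3/cos12.3° = 1.331 m; N'_2 = 51·cos12.3° − 14·1.331 = 31.2; c'Δl = 2.26; W sinα = 10.9
Slice 3: Δl = 1.3/cos22.5° = 1.407 m; N'_3 = 64·cos22.5° − 11·1.407 = 43.7; c'Δl = 2.39; W sinα = 24.5
Slice 4: Δl = 2.7/cos40.2° = 3.535 m; N'_4 = 74·cos40.2° − 8·3.535 = 28.2; c'Δl = 6.01; W sinα = 47.8
Σc'Δl = 14.7 kN/m; ΣN' = 144.7 kN/m; ΣW sinα = 81.7 kN/m
Resisting = 14.7 + 144.7·tan20.8° = 14.7 + 55.0 = 69.7 kN/m
FS = 69.7 / 81.7 = 0.853

FS = 0.85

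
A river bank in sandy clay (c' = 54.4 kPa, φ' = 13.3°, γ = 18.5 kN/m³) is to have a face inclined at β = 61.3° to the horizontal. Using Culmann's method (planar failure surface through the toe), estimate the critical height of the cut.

H_c = 30.35 m

Culmann's analysis gives the critical failure plane at α_cr = (β + φ')/2 = (61.3 + 13.3)/2 = 37.3°, and the critical height
H_c = (4c'/γ) · sinβ cosφ' / [1 − cos(β − φ')]
    = (4·54.4/18.5) · sin61.3°·cos13.3° / [1 − cos(48.0°)]
    = 11.762 · 0.8771·0.9732 / [1 − 0.6691]
    = 11.762 · 0.8536 / 0.3309
    = 30.35 m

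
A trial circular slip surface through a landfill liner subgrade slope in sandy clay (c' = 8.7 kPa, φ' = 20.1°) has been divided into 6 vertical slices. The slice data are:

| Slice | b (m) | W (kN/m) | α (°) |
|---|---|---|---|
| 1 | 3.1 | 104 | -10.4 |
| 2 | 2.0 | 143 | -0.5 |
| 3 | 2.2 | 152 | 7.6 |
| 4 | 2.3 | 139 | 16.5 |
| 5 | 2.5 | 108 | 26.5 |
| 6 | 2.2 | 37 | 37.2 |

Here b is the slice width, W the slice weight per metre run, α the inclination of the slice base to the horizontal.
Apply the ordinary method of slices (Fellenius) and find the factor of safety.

FS = 3.39

Ordinary method of slices: FS = Σ[c'·Δl_i + (W_i cosα_i)·tanφ'] / Σ W_i sinα_i, with Δl_i = b_i / cosα_i.
Slice 1: Δl = 3.1/cos(-10.4°) = 3.152 m; N'_1 = 104·cos(-10.4°) = 102.3; c'Δl = 27.42; W sinα = -18.8
Slice 2: Δl = 2.0/cos(-0.5°) = 2.000 m; N'_2 = 143·cos(-0.5°) = 143.0; c'Δl = 17.40; W sinα = -1.2
Slice 3: Δl = 2.2/cos7.6° = 2.219 m; N'_3 = 152·cos7.6° = 150.7; c'Δl = 19.31; W sinα = 20.1
Slice 4: Δl = 2.3/cos16.5° = 2.399 m; N'_4 = 139·cos16.5° = 133.3; c'Δl = 20.87; W sinα = 39.5
Slice 5: Δl = 2.5/cos26.5° = 2.794 m; N'_5 = 108·cos26.5° = 96.7; c'Δl = 24.30; W sinα = 48.2
Slice 6: Δl = 2.2/cos37.2° = 2.762 m; N'_6 = 37·cos37.2° = 29.5; c'Δl = 24.03; W sinα = 22.4
Σc'Δl = 133.3 kN/m; ΣN' = 655.4 kN/m; ΣW sinα = 110.1 kN/m
Resisting = 133.3 + 655.4·tan20.1° = 133.3 + 239.8 = 373.2 kN/m
FS = 373.2 / 110.1 = 3.389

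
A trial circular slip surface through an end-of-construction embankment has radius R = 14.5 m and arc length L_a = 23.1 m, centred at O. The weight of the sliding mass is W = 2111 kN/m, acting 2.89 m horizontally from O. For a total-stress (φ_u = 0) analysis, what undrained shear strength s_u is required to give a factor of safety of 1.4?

FS = s_u·L_a·R / (W·d), so s_u = FS·W·d / (L_a·R).
s_u = 1.4·2111·2.89 / (23.10·14.5) = 8541.1 / 334.95 = 25.50 kPa

s_u = 25.5 kPa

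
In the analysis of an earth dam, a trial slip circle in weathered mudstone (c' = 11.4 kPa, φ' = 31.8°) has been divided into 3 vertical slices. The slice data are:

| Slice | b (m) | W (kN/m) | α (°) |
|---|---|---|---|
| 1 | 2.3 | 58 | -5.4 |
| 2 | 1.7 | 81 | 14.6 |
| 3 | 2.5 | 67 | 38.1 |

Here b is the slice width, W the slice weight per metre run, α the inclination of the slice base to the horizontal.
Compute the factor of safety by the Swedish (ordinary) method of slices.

FS = 3.55

Ordinary method of slices: FS = Σ[c'·Δl_i + (W_i cosα_i)·tanφ'] / Σ W_i sinα_i, with Δl_i = b_i / cosα_i.
Slice 1: Δl = 2.3/cos(-5.4°) = 2.310 m; N'_1 = 58·cos(-5.4°) = 57.7; c'Δl = 26.34; W sinα = -5.5
Slice 2: Δl = 1.7/cos14.6° = 1.757 m; N'_2 = 81·cos14.6° = 78.4; c'Δl = 20.03; W sinα = 20.4
Slice 3: Δl = 2.5/cos38.1° = 3.177 m; N'_3 = 67·cos38.1° = 52.7; c'Δl = 36.22; W sinα = 41.3
Σc'Δl = 82.6 kN/m; ΣN' = 188.9 kN/m; ΣW sinα = 56.3 kN/m
Resisting = 82.6 + 188.9·tan31.8° = 82.6 + 117.1 = 199.7 kN/m
FS = 199.7 / 56.3 = 3.547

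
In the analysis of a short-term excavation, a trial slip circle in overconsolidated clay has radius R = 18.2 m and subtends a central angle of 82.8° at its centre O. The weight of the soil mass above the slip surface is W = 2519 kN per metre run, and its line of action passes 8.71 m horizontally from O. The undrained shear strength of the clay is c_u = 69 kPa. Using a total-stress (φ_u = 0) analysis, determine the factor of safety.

Taking moments about the centre O, the resisting moment is provided by the undrained shear strength acting along the arc:
Arc length L_a = R·θ = 18.2·(82.8°·π/180) = 18.2·1.4451 = 26.30 m
M_R = c_u·L_a·R = 69·26.30·18.2 = 33029.3 kN·m/m
M_D = W·d = 2519·8.71 = 21940.5 kN·m/m
FS = M_R / M_D = 33029.3 / 21940.5 = 1.505

FS = 1.51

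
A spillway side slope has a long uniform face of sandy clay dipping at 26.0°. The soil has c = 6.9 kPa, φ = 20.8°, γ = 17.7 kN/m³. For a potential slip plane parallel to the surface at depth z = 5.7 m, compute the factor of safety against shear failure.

FS = 0.95

For an infinite slope with a slip plane parallel to the surface (no pore pressure): FS = [c + γz cos²β tanφ] / [γz sinβ cosβ].
γz = 17.7·5.7 = 100.89 kN/m²
Numerator = 6.9 + 100.89·cos²26.0°·tan20.8° = 6.9 + 100.89·0.8078·0.3799 = 37.860 kPa
Denominator = 100.89·sin26.0°·cos26.0° = 100.89·0.4384·0.8988 = 39.751 kPa
FS = 37.860 / 39.751 = 0.952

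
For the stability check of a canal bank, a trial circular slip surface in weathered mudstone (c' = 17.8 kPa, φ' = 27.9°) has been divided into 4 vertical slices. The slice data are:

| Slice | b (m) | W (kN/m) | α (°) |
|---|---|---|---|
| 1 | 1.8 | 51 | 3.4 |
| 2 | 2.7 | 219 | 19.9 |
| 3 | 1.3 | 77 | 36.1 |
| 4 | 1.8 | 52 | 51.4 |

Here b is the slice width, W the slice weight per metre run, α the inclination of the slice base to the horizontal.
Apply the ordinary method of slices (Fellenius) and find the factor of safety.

Ordinary method of slices: FS = Σ[c'·Δl_i + (W_i cosα_i)·tanφ'] / Σ W_i sinα_i, with Δl_i = b_i / cosα_i.
Slice 1: Δl = 1.8/cos3.4° = 1.803 m; N'_1 = 51·cos3.4° = 50.9; c'Δl = 32.10; W sinα = 3.0
Slice 2: Δl = 2.7/cos19.9° = 2.871 m; N'_2 = 219·cos19.9° = 205.9; c'Δl = 51.11; W sinα = 74.5
Slice 3: Δl = 1.3/cos36.1° = 1.609 m; N'_3 = 77·cos36.1° = 62.2; c'Δl = 28.64; W sinα = 45.4
Slice 4: Δl = 1.8/cos51.4° = 2.885 m; N'_4 = 52·cos51.4° = 32.4; c'Δl = 51.36; W sinα = 40.6
Σc'Δl = 163.2 kN/m; ΣN' = 351.5 kN/m; ΣW sinα = 163.6 kN/m
Resisting = 163.2 + 351.5·tan27.9° = 163.2 + 186.1 = 349.3 kN/m
FS = 349.3 / 163.6 = 2.135

FS = 2.14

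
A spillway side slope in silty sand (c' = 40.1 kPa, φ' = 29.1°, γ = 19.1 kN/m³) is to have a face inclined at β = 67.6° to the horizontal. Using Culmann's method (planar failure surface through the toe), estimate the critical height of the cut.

Culmann's analysis gives the critical failure plane at α_cr = (β + φ')/2 = (67.6 + 29.1)/2 = 48.3°, and the critical height
H_c = (4c'/γ) · sinβ cosφ' / [1 − cos(β − φ')]
    = (4·40.1/19.1) · sin67.6°·cos29.1° / [1 − cos(38.5°)]
    = 8.398 · 0.9245·0.8738 / [1 − 0.7826]
    = 8.398 · 0.8078 / 0.2174
    = 31.21 m

H_c = 31.21 m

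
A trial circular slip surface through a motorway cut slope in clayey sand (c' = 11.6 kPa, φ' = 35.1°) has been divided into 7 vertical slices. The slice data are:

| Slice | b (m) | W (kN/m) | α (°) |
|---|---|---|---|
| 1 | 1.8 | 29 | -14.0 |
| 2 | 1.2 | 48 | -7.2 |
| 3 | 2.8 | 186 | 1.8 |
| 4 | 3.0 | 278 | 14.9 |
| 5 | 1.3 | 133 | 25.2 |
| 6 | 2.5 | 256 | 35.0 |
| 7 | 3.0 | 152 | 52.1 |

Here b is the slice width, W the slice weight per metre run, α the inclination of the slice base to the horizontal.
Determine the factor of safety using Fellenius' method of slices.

Ordinary method of slices: FS = Σ[c'·Δl_i + (W_i cosα_i)·tanφ'] / Σ W_i sinα_i, with Δl_i = b_i / cosα_i.
Slice 1: Δl = 1.8/cos(-14.0°) = 1.855 m; N'_1 = 29·cos(-14.0°) = 28.1; c'Δl = 21.52; W sinα = -7.0
Slice 2: Δl = 1.2/cos(-7.2°) = 1.210 m; N'_2 = 48·cos(-7.2°) = 47.6; c'Δl = 14.03; W sinα = -6.0
Slice 3: Δl = 2.8/cos1.8° = 2.801 m; N'_3 = 186·cos1.8° = 185.9; c'Δl = 32.50; W sinα = 5.8
Slice 4: Δl = 3.0/cos14.9° = 3.104 m; N'_4 = 278·cos14.9° = 268.7; c'Δl = 36.01; W sinα = 71.5
Slice 5: Δl = 1.3/cos25.2° = 1.437 m; N'_5 = 133·cos25.2° = 120.3; c'Δl = 16.67; W sinα = 56.6
Slice 6: Δl = 2.5/cos35.0° = 3.052 m; N'_6 = 256·cos35.0° = 209.7; c'Δl = 35.40; W sinα = 146.8
Slice 7: Δl = 3.0/cos52.1° = 4.884 m; N'_7 = 152·cos52.1° = 93.4; c'Δl = 56.65; W sinα = 119.9
Σc'Δl = 212.8 kN/m; ΣN' = 953.7 kN/m; ΣW sinα = 387.7 kN/m
Resisting = 212.8 + 953.7·tan35.1° = 212.8 + 670.3 = 883.1 kN/m
FS = 883.1 / 387.7 = 2.278

FS = 2.28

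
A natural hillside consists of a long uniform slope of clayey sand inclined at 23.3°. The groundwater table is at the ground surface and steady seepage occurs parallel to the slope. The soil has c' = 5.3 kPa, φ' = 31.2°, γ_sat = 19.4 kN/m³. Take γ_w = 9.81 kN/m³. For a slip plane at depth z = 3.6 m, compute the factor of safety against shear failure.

With seepage parallel to the slope and the water table at the surface, the effective normal stress on the slip plane uses the buoyant unit weight γ' = γ_sat − γ_w while the driving shear stress uses γ_sat:
FS = [c' + γ' z cos²β tanφ'] / [γ_sat z sinβ cosβ]
γ' = 19.4 − 9.81 = 9.59 kN/m³
Numerator = 5.3 + 9.59·3.6·cos²23.3°·tan31.2° = 5.3 + 9.59·3.6·0.8435·0.6056 = 22.937 kPa
Denominator = 19.4·3.6·sin23.3°·cos23.3° = 19.4·3.6·0.3955·0.9184 = 25.372 kPa
FS = 22.937 / 25.372 = 0.904

FS = 0.90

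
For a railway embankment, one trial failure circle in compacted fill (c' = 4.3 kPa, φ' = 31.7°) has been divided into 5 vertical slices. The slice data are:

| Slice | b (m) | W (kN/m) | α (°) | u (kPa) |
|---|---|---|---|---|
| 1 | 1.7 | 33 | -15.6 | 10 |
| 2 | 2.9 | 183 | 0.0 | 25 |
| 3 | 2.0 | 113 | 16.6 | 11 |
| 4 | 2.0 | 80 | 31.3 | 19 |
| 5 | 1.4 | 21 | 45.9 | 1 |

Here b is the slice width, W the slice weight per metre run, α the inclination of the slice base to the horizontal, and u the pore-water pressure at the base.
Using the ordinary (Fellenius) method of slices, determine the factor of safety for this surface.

Ordinary method of slices: FS = Σ[c'·Δl_i + (W_i cosα_i − u_i·Δl_i)·tanφ'] / Σ W_i sinα_i, with Δl_i = b_i / cosα_i.
Slice 1: Δl = 1.7/cos(-15.6°) = 1.765 m; N'_1 = 33·cos(-15.6°) − 10·1.765 = 14.1; c'Δl = 7.59; W sinα = -8.9
Slice 2: Δl = 2.9/cos0.0° = 2.900 m; N'_2 = 183·cos0.0° − 25·2.900 = 110.5; c'Δl = 12.47; W sinα = 0.0
Slice 3: Δl = 2.0/cos16.6° = 2.087 m; N'_3 = 113·cos16.6° − 11·2.087 = 85.3; c'Δl = 8.97; W sinα = 32.3
Slice 4: Δl = 2.0/cos31.3° = 2.341 m; N'_4 = 80·cos31.3° − 19·2.341 = 23.9; c'Δl = 10.06; W sinα = 41.6
Slice 5: Δl = 1.4/cos45.9° = 2.012 m; N'_5 = 21·cos45.9° − 1·2.012 = 12.6; c'Δl = 8.65; W sinα = 15.1
Σc'Δl = 47.7 kN/m; ΣN' = 246.5 kN/m; ΣW sinα = 80.1 kN/m
Resisting = 47.7 + 246.5·tan31.7° = 47.7 + 152.2 = 200.0 kN/m
FS = 200.0 / 80.1 = 2.498

FS = 2.50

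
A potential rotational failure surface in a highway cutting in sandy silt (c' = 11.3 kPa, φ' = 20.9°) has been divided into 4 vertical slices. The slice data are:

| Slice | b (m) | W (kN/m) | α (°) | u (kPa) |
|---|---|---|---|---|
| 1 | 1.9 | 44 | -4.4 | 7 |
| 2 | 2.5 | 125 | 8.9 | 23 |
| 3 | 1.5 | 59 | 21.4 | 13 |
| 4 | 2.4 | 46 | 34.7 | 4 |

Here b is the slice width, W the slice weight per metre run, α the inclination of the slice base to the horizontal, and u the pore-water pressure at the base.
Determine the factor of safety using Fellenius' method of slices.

Ordinary method of slices: FS = Σ[c'·Δl_i + (W_i cosα_i − u_i·Δl_i)·tanφ'] / Σ W_i sinα_i, with Δl_i = b_i / cosα_i.
Slice 1: Δl = 1.9/cos(-4.4°) = 1.906 m; N'_1 = 44·cos(-4.4°) − 7·1.906 = 30.5; c'Δl = 21.53; W sinα = -3.4
Slice 2: Δl = 2.5/cos8.9° = 2.530 m; N'_2 = 125·cos8.9° − 23·2.530 = 65.3; c'Δl = 28.59; W sinα = 19.3
Slice 3: Δl = 1.5/cos21.4° = 1.611 m; N'_3 = 59·cos21.4° − 13·1.611 = 34.0; c'Δl = 18.21; W sinα = 21.5
Slice 4: Δl = 2.4/cos34.7° = 2.919 m; N'_4 = 46·cos34.7° − 4·2.919 = 26.1; c'Δl = 32.99; W sinα = 26.2
Σc'Δl = 101.3 kN/m; ΣN' = 156.0 kN/m; ΣW sinα = 63.7 kN/m
Resisting = 101.3 + 156.0·tan20.9° = 101.3 + 59.6 = 160.9 kN/m
FS = 160.9 / 63.7 = 2.526

FS = 2.53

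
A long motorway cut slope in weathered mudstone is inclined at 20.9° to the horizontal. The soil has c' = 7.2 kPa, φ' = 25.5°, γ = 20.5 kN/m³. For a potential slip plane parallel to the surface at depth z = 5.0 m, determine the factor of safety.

FS = 1.46

For an infinite slope with a slip plane parallel to the surface (no pore pressure): FS = [c' + γz cos²β tanφ'] / [γz sinβ cosβ].
γz = 20.5·5.0 = 102.50 kN/m²
Numerator = 7.2 + 102.50·cos²20.9°·tan25.5° = 7.2 + 102.50·0.8727·0.4770 = 49.868 kPa
Denominator = 102.50·sin20.9°·cos20.9° = 102.50·0.3567·0.9342 = 34.160 kPa
FS = 49.868 / 34.160 = 1.460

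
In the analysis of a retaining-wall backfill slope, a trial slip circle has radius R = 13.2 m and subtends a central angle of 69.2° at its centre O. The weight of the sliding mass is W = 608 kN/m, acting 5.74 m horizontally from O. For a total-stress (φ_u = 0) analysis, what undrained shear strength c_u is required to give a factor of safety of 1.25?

c_u = 20.7 kPa

FS = c_u·L_a·R / (W·d), so c_u = FS·W·d / (L_a·R).
Arc length L_a = R·θ = 13.2·(69.2°·π/180) = 13.2·1.2078 = 15.94 m
c_u = 1.25·608·5.74 / (15.94·13.2) = 4362.4 / 210.44 = 20.73 kPa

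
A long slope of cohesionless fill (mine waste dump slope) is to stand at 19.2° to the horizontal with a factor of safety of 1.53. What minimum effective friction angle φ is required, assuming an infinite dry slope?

φ = 28.0°

FS = tanφ/tanβ ⇒ tanφ = FS · tanβ = 1.53 · tan19.2° = 0.5328
φ = arctan(0.5328) = 28.05°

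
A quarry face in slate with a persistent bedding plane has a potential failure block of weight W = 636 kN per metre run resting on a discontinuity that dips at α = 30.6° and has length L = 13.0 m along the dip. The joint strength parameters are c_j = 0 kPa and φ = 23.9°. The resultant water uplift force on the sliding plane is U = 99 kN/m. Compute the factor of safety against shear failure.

FS = 0.61

Resolving the block weight along and normal to the plane and applying the Mohr–Coulomb strength on the joint:
N' = W cosα − U = 636·cos30.6° − 99 = 448.4 kN/m
Driving force T = W sinα = 636·sin30.6° = 323.8 kN/m
Resisting force R = c_j·L + N'·tanφ = 0·13.0 + 448.4·tan23.9° = 0.0 + 198.7 = 198.7 kN/m
FS = R / T = 198.7 / 323.8 = 0.614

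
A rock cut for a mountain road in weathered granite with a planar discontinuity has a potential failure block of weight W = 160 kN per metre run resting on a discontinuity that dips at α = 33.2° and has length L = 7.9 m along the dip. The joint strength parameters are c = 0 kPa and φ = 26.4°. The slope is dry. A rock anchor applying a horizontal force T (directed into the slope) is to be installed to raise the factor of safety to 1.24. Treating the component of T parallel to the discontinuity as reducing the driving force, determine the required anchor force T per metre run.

T = 32 kN/m

Resolving forces along and normal to the sliding plane, with the horizontal anchor force T adding T·sinα to the effective normal force and T·cosα acting up the plane against the driving force:
FS = [cL + (W cosα + T sinα) tanφ] / [W sinα − T cosα]
Without the anchor: N' = 133.9 kN/m, driving T_d = 87.6 kN/m, resisting R = 0·7.9 + 133.9·tan26.4° = 66.5 kN/m, FS = 0.76.
Setting FS = 1.24 and solving for T:
1.24·(87.6 − T cos33.2°) = 66.5 + T sin33.2°·tan26.4°
T·(sin33.2°·tan26.4° + 1.24·cos33.2°) = 1.24·87.6 − 66.5
T·(0.5476·0.4964 + 1.24·0.8368) = 108.6 − 66.5 = 42.2
T·1.3094 = 42.2
T = 32.2 kN/m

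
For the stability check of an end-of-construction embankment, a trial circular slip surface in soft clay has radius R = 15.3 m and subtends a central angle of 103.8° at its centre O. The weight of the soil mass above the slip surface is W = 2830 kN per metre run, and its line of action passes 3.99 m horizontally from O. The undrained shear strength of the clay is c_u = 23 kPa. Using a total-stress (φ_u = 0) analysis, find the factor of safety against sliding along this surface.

FS = 0.86

Taking moments about the centre O, the resisting moment is provided by the undrained shear strength acting along the arc:
Arc length L_a = R·θ = 15.3·(103.8°·π/180) = 15.3·1.8117 = 27.72 m
M_R = c_u·L_a·R = 23·27.72·15.3 = 9754.1 kN·m/m
M_D = W·d = 2830·3.99 = 11291.7 kN·m/m
FS = M_R / M_D = 9754.1 / 11291.7 = 0.864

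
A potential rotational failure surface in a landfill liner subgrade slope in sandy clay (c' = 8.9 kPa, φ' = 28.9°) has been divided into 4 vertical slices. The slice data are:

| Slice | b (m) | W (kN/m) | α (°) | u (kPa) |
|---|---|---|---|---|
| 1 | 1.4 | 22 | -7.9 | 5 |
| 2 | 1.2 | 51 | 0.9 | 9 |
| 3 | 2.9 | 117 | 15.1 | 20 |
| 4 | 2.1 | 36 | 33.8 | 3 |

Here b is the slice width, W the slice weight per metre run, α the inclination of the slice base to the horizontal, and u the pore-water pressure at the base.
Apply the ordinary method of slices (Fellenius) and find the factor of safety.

Ordinary method of slices: FS = Σ[c'·Δl_i + (W_i cosα_i − u_i·Δl_i)·tanφ'] / Σ W_i sinα_i, with Δl_i = b_i / cosα_i.
Slice 1: Δl = 1.4/cos(-7.9°) = 1.413 m; N'_1 = 22·cos(-7.9°) − 5·1.413 = 14.7; c'Δl = 12.58; W sinα = -3.0
Slice 2: Δl = 1.2/cos0.9° = 1.200 m; N'_2 = 51·cos0.9° − 9·1.200 = 40.2; c'Δl = 10.68; W sinα = 0.8
Slice 3: Δl = 2.9/cos15.1° = 3.004 m; N'_3 = 117·cos15.1° − 20·3.004 = 52.9; c'Δl = 26.73; W sinα = 30.5
Slice 4: Δl = 2.1/cos33.8° = 2.527 m; N'_4 = 36·cos33.8° − 3·2.527 = 22.3; c'Δl = 22.49; W sinα = 20.0
Σc'Δl = 72.5 kN/m; ΣN' = 130.1 kN/m; ΣW sinα = 48.3 kN/m
Resisting = 72.5 + 130.1·tan28.9° = 72.5 + 71.8 = 144.3 kN/m
FS = 144.3 / 48.3 = 2.989

FS = 2.99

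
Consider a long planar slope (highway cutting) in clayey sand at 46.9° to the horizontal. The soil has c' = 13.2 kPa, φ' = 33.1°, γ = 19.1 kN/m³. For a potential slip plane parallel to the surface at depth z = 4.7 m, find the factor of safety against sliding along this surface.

FS = 0.90

For an infinite slope with a slip plane parallel to the surface (no pore pressure): FS = [c' + γz cos²β tanφ'] / [γz sinβ cosβ].
γz = 19.1·4.7 = 89.77 kN/m²
Numerator = 13.2 + 89.77·cos²46.9°·tan33.1° = 13.2 + 89.77·0.4669·0.6519 = 40.521 kPa
Denominator = 89.77·sin46.9°·cos46.9° = 89.77·0.7302·0.6833 = 44.786 kPa
FS = 40.521 / 44.786 = 0.905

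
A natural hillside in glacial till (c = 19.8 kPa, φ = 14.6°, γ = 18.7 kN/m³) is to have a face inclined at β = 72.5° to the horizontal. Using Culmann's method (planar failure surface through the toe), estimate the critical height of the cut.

H_c = 8.34 m

Culmann's analysis gives the critical failure plane at α_cr = (β + φ)/2 = (72.5 + 14.6)/2 = 43.5°, and the critical height
H_c = (4c/γ) · sinβ cosφ / [1 − cos(β − φ)]
    = (4·19.8/18.7) · sin72.5°·cos14.6° / [1 − cos(57.9°)]
    = 4.235 · 0.9537·0.9677 / [1 − 0.5314]
    = 4.235 · 0.9229 / 0.4686
    = 8.34 m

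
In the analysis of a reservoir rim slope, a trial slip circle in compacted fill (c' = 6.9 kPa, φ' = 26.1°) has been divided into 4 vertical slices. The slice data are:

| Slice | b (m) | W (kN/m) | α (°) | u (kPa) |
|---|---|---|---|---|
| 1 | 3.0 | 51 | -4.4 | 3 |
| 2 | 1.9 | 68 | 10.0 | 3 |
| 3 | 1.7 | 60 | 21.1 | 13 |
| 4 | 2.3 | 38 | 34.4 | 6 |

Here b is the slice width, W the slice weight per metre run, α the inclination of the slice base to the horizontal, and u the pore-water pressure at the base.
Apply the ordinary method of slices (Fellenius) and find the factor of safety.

FS = 2.73

Ordinary method of slices: FS = Σ[c'·Δl_i + (W_i cosα_i − u_i·Δl_i)·tanφ'] / Σ W_i sinα_i, with Δl_i = b_i / cosα_i.
Slice 1: Δl = 3.0/cos(-4.4°) = 3.009 m; N'_1 = 51·cos(-4.4°) − 3·3.009 = 41.8; c'Δl = 20.76; W sinα = -3.9
Slice 2: Δl = 1.9/cos10.0° = 1.929 m; N'_2 = 68·cos10.0° − 3·1.929 = 61.2; c'Δl = 13.31; W sinα = 11.8
Slice 3: Δl = 1.7/cos21.1° = 1.822 m; N'_3 = 60·cos21.1° − 13·1.822 = 32.3; c'Δl = 12.57; W sinα = 21.6
Slice 4: Δl = 2.3/cos34.4° = 2.787 m; N'_4 = 38·cos34.4° − 6·2.787 = 14.6; c'Δl = 19.23; W sinα = 21.5
Σc'Δl = 65.9 kN/m; ΣN' = 149.9 kN/m; ΣW sinα = 51.0 kN/m
Resisting = 65.9 + 149.9·tan26.1° = 65.9 + 73.4 = 139.3 kN/m
FS = 139.3 / 51.0 = 2.734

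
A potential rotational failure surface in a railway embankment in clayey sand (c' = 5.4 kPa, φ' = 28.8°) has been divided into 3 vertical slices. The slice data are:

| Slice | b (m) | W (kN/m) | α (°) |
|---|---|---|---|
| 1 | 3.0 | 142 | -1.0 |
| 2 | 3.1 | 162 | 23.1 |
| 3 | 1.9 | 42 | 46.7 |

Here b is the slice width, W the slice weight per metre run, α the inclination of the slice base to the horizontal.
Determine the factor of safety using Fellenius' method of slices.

FS = 2.46

Ordinary method of slices: FS = Σ[c'·Δl_i + (W_i cosα_i)·tanφ'] / Σ W_i sinα_i, with Δl_i = b_i / cosα_i.
Slice 1: Δl = 3.0/cos(-1.0°) = 3.000 m; N'_1 = 142·cos(-1.0°) = 142.0; c'Δl = 16.20; W sinα = -2.5
Slice 2: Δl = 3.1/cos23.1° = 3.370 m; N'_2 = 162·cos23.1° = 149.0; c'Δl = 18.20; W sinα = 63.6
Slice 3: Δl = 1.9/cos46.7° = 2.770 m; N'_3 = 42·cos46.7° = 28.8; c'Δl = 14.96; W sinα = 30.6
Σc'Δl = 49.4 kN/m; ΣN' = 319.8 kN/m; ΣW sinα = 91.6 kN/m
Resisting = 49.4 + 319.8·tan28.8° = 49.4 + 175.8 = 225.2 kN/m
FS = 225.2 / 91.6 = 2.457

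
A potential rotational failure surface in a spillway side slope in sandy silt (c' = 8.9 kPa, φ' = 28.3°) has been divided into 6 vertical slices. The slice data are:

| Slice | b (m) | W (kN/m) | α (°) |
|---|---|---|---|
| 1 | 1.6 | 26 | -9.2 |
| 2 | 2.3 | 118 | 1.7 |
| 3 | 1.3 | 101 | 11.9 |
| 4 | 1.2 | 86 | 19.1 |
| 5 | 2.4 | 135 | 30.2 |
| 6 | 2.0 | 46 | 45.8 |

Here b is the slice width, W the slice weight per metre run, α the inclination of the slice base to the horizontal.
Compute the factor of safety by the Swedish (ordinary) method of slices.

Ordinary method of slices: FS = Σ[c'·Δl_i + (W_i cosα_i)·tanφ'] / Σ W_i sinα_i, with Δl_i = b_i / cosα_i.
Slice 1: Δl = 1.6/cos(-9.2°) = 1.621 m; N'_1 = 26·cos(-9.2°) = 25.7; c'Δl = 14.43; W sinα = -4.2
Slice 2: Δl = 2.3/cos1.7° = 2.301 m; N'_2 = 118·cos1.7° = 117.9; c'Δl = 20.48; W sinα = 3.5
Slice 3: Δl = 1.3/cos11.9° = 1.329 m; N'_3 = 101·cos11.9° = 98.8; c'Δl = 11.82; W sinα = 20.8
Slice 4: Δl = 1.2/cos19.1° = 1.270 m; N'_4 = 86·cos19.1° = 81.3; c'Δl = 11.30; W sinα = 28.1
Slice 5: Δl = 2.4/cos30.2° = 2.777 m; N'_5 = 135·cos30.2° = 116.7; c'Δl = 24.71; W sinα = 67.9
Slice 6: Δl = 2.0/cos45.8° = 2.869 m; N'_6 = 46·cos45.8° = 32.1; c'Δl = 25.53; W sinα = 33.0
Σc'Δl = 108.3 kN/m; ΣN' = 472.5 kN/m; ΣW sinα = 149.2 kN/m
Resisting = 108.3 + 472.5·tan28.3° = 108.3 + 254.4 = 362.7 kN/m
FS = 362.7 / 149.2 = 2.431

FS = 2.43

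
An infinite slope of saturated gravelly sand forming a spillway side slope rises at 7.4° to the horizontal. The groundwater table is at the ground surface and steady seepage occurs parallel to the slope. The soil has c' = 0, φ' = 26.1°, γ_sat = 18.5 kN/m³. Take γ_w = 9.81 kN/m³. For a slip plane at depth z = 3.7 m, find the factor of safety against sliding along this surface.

FS = 1.77

With seepage parallel to the slope and the water table at the surface, the effective normal stress on the slip plane uses the buoyant unit weight γ' = γ_sat − γ_w while the driving shear stress uses γ_sat:
FS = [c' + γ' z cos²β tanφ'] / [γ_sat z sinβ cosβ]
(For c' = 0 this reduces to FS = (γ'/γ_sat)·tanφ'/tanβ.)
γ' = 18.5 − 9.81 = 8.69 kN/m³
Numerator = 0.0 + 8.69·3.7·cos²7.4°·tan26.1° = 0.0 + 8.69·3.7·0.9834·0.4899 = 15.490 kPa
Denominator = 18.5·3.7·sin7.4°·cos7.4° = 18.5·3.7·0.1288·0.9917 = 8.743 kPa
FS = 15.490 / 8.743 = 1.772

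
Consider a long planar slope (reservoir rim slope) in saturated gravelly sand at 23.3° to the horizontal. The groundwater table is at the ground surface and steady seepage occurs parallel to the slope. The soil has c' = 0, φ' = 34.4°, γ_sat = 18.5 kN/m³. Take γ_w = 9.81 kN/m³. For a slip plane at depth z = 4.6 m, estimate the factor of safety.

With seepage parallel to the slope and the water table at the surface, the effective normal stress on the slip plane uses the buoyant unit weight γ' = γ_sat − γ_w while the driving shear stress uses γ_sat:
FS = [c' + γ' z cos²β tanφ'] / [γ_sat z sinβ cosβ]
(For c' = 0 this reduces to FS = (γ'/γ_sat)·tanφ'/tanβ.)
γ' = 18.5 − 9.81 = 8.69 kN/m³
Numerator = 0.0 + 8.69·4.6·cos²23.3°·tan34.4° = 0.0 + 8.69·4.6·0.8435·0.6847 = 23.088 kPa
Denominator = 18.5·4.6·sin23.3°·cos23.3° = 18.5·4.6·0.3955·0.9184 = 30.916 kPa
FS = 23.088 / 30.916 = 0.747

FS = 0.75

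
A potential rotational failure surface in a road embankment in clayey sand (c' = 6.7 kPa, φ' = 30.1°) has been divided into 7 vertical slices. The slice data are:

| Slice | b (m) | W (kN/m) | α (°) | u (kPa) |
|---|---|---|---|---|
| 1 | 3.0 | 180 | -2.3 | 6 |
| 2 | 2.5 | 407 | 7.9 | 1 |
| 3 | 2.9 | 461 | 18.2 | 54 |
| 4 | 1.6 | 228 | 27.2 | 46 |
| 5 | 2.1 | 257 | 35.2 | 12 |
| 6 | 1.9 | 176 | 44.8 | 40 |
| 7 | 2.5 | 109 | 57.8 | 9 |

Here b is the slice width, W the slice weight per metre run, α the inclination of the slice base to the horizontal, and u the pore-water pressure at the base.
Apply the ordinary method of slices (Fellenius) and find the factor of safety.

Ordinary method of slices: FS = Σ[c'·Δl_i + (W_i cosα_i − u_i·Δl_i)·tanφ'] / Σ W_i sinα_i, with Δl_i = b_i / cosα_i.
Slice 1: Δl = 3.0/cos(-2.3°) = 3.002 m; N'_1 = 180·cos(-2.3°) − 6·3.002 = 161.8; c'Δl = 20.12; W sinα = -7.2
Slice 2: Δl = 2.5/cos7.9° = 2.524 m; N'_2 = 407·cos7.9° − 1·2.524 = 400.6; c'Δl = 16.91; W sinα = 55.9
Slice 3: Δl = 2.9/cos18.2° = 3.053 m; N'_3 = 461·cos18.2° − 54·3.053 = 273.1; c'Δl = 20.45; W sinα = 144.0
Slice 4: Δl = 1.6/cos27.2° = 1.799 m; N'_4 = 228·cos27.2° − 46·1.799 = 120.0; c'Δl = 12.05; W sinα = 104.2
Slice 5: Δl = 2.1/cos35.2° = 2.570 m; N'_5 = 257·cos35.2° − 12·2.570 = 179.2; c'Δl = 17.22; W sinα = 148.1
Slice 6: Δl = 1.9/cos44.8° = 2.678 m; N'_6 = 176·cos44.8° − 40·2.678 = 17.8; c'Δl = 17.94; W sinα = 124.0
Slice 7: Δl = 2.5/cos57.8° = 4.692 m; N'_7 = 109·cos57.8° − 9·4.692 = 15.9; c'Δl = 31.43; W sinα = 92.2
Σc'Δl = 136.1 kN/m; ΣN' = 1168.4 kN/m; ΣW sinα = 661.3 kN/m
Resisting = 136.1 + 1168.4·tan30.1° = 136.1 + 677.3 = 813.4 kN/m
FS = 813.4 / 661.3 = 1.230

FS = 1.23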